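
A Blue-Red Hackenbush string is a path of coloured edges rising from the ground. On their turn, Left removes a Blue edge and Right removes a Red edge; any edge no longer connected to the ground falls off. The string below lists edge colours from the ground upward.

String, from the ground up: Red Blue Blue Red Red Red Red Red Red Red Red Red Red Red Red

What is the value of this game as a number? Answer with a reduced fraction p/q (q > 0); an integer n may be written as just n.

Prefix values for Red Blue Blue Red Red Red Red Red Red Red Red Red Red Red Red via {L|R} + simplicity:
step 1: add Red to get R; options L={ none } R={ 0 } ⇒ -1
step 2: add Blue to get RB; options L={ -1 } R={ 0 } ⇒ -1/2
step 3: add Blue to get RBB; options L={ -1,-1/2 } R={ 0 } ⇒ -1/4
step 4: add Red to get RBBR; options L={ -1,-1/2 } R={ -1/4,0 } ⇒ -3/8
step 5: add Red to get RBBRR; options L={ -1,-1/2 } R={ -3/8,-1/4,0 } ⇒ -7/16
step 6: add Red to get RBBRRR; options L={ -1,-1/2 } R={ -7/16,-3/8,-1/4,0 } ⇒ -15/32
step 7: add Red to get RBBRRRR; options L={ -1,-1/2 } R={ -15/32,-7/16,-3/8,-1/4,0 } ⇒ -31/64
step 8: add Red to get RBBRRRRR; options L={ -1,-1/2 } R={ -31/64,-15/32,-7/16,-3/8,-1/4,0 } ⇒ -63/128
step 9: add Red to get RBBRRRRRR; options L={ -1,-1/2 } R={ -63/128,-31/64,-15/32,-7/16,-3/8,-1/4,0 } ⇒ -127/256
step 10: add Red to get RBBRRRRRRR; options L={ -1,-1/2 } R={ -127/256,-63/128,-31/64,-15/32,-7/16,-3/8,-1/4,0 } ⇒ -255/512
step 11: add Red to get RBBRRRRRRRR; options L={ -1,-1/2 } R={ -255/512,-127/256,-63/128,-31/64,-15/32,-7/16,-3/8,-1/4,0 } ⇒ -511/1024
step 12: add Red to get RBBRRRRRRRRR; options L={ -1,-1/2 } R={ -511/1024,-255/512,-127/256,-63/128,-31/64,-15/32,-7/16,-3/8,-1/4,0 } ⇒ -1023/2048
step 13: add Red to get RBBRRRRRRRRRR; options L={ -1,-1/2 } R={ -1023/2048,-511/1024,-255/512,-127/256,-63/128,-31/64,-15/32,-7/16,-3/8,-1/4,0 } ⇒ -2047/4096
step 14: add Red to get RBBRRRRRRRRRRR; options L={ -1,-1/2 } R={ -2047/4096,-1023/2048,-511/1024,-255/512,-127/256,-63/128,-31/64,-15/32,-7/16,-3/8,-1/4,0 } ⇒ -4095/8192
step 15: add Red to get RBBRRRRRRRRRRRR; options L={ -1,-1/2 } R={ -4095/8192,-2047/4096,-1023/2048,-511/1024,-255/512,-127/256,-63/128,-31/64,-15/32,-7/16,-3/8,-1/4,0 } ⇒ -8191/16384

-8191/16384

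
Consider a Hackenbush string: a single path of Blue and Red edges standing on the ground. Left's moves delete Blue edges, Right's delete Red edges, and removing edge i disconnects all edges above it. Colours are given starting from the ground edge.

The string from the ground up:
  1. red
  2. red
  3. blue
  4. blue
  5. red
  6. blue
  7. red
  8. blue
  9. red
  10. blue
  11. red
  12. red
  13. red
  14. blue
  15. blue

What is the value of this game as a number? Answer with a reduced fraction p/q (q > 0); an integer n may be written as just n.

Recurse on prefixes of the 15-edge string red red blue blue red blue red blue red blue red red red blue blue:
v(r) = { none | 0 } ⇒ -1
v(rr) = { none | -1 0 } ⇒ -2
v(rrb) = { -2 | -1 0 } ⇒ -3/2
v(rrbb) = { -2 -3/2 | -1 0 } ⇒ -5/4
v(rrbbr) = { -2 -3/2 | -5/4 -1 0 } ⇒ -11/8
v(rrbbrb) = { -2 -3/2 -11/8 | -5/4 -1 0 } ⇒ -21/16
v(rrbbrbr) = { -2 -3/2 -11/8 | -21/16 -5/4 -1 0 } ⇒ -43/32
v(rrbbrbrb) = { -2 -3/2 -11/8 -43/32 | -21/16 -5/4 -1 0 } ⇒ -85/64
v(rrbbrbrbr) = { -2 -3/2 -11/8 -43/32 | -85/64 -21/16 -5/4 -1 0 } ⇒ -171/128
v(rrbbrbrbrb) = { -2 -3/2 -11/8 -43/32 -171/128 | -85/64 -21/16 -5/4 -1 0 } ⇒ -341/256
v(rrbbrbrbrbr) = { -2 -3/2 -11/8 -43/32 -171/128 | -341/256 -85/64 -21/16 -5/4 -1 0 } ⇒ -683/512
v(rrbbrbrbrbrr) = { -2 -3/2 -11/8 -43/32 -171/128 | -683/512 -341/256 -85/64 -21/16 -5/4 -1 0 } ⇒ -1367/1024
v(rrbbrbrbrbrrr) = { -2 -3/2 -11/8 -43/32 -171/128 | -1367/1024 -683/512 -341/256 -85/64 -21/16 -5/4 -1 0 } ⇒ -2735/2048
v(rrbbrbrbrbrrrb) = { -2 -3/2 -11/8 -43/32 -171/128 -2735/2048 | -1367/1024 -683/512 -341/256 -85/64 -21/16 -5/4 -1 0 } ⇒ -5469/4096
v(rrbbrbrbrbrrrbb) = { -2 -3/2 -11/8 -43/32 -171/128 -2735/2048 -5469/4096 | -1367/1024 -683/512 -341/256 -85/64 -21/16 -5/4 -1 0 } ⇒ -10937/8192

-10937/8192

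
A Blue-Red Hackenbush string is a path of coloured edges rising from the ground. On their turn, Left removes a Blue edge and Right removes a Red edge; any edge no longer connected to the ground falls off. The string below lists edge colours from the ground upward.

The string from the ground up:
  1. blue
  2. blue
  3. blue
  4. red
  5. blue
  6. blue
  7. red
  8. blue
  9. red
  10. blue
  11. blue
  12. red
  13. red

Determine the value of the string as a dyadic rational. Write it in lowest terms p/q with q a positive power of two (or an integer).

2905/1024

v(b) = { 0 | ∅ } -> 1
v(bb) = { 0,1 | ∅ } -> 2
v(bbb) = { 0,1,2 | ∅ } -> 3
v(bbbr) = { 0,1,2 | 3 } -> 5/2
v(bbbrb) = { 0,1,2,5/2 | 3 } -> 11/4
v(bbbrbb) = { 0,1,2,5/2,11/4 | 3 } -> 23/8
v(bbbrbbr) = { 0,1,2,5/2,11/4 | 23/8,3 } -> 45/16
v(bbbrbbrb) = { 0,1,2,5/2,11/4,45/16 | 23/8,3 } -> 91/32
v(bbbrbbrbr) = { 0,1,2,5/2,11/4,45/16 | 91/32,23/8,3 } -> 181/64
v(bbbrbbrbrb) = { 0,1,2,5/2,11/4,45/16,181/64 | 91/32,23/8,3 } -> 363/128
v(bbbrbbrbrbb) = { 0,1,2,5/2,11/4,45/16,181/64,363/128 | 91/32,23/8,3 } -> 727/256
v(bbbrbbrbrbbr) = { 0,1,2,5/2,11/4,45/16,181/64,363/128 | 727/256,91/32,23/8,3 } -> 1453/512
v(bbbrbbrbrbbrr) = { 0,1,2,5/2,11/4,45/16,181/64,363/128 | 1453/512,727/256,91/32,23/8,3 } -> 2905/1024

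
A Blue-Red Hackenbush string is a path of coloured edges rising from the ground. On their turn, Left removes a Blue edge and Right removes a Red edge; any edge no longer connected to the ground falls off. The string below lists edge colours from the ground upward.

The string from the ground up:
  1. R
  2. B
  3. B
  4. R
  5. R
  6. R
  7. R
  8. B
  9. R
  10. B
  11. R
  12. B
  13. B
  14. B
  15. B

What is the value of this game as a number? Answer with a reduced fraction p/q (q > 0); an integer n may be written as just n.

step 1: add R to get R; options L={ — } R={ 0 } -> -1
step 2: add B to get RB; options L={ -1 } R={ 0 } -> -1/2
step 3: add B to get RBB; options L={ -1,-1/2 } R={ 0 } -> -1/4
step 4: add R to get RBBR; options L={ -1,-1/2 } R={ -1/4,0 } -> -3/8
step 5: add R to get RBBRR; options L={ -1,-1/2 } R={ -3/8,-1/4,0 } -> -7/16
step 6: add R to get RBBRRR; options L={ -1,-1/2 } R={ -7/16,-3/8,-1/4,0 } -> -15/32
step 7: add R to get RBBRRRR; options L={ -1,-1/2 } R={ -15/32,-7/16,-3/8,-1/4,0 } -> -31/64
step 8: add B to get RBBRRRRB; options L={ -1,-1/2,-31/64 } R={ -15/32,-7/16,-3/8,-1/4,0 } -> -61/128
step 9: add R to get RBBRRRRBR; options L={ -1,-1/2,-31/64 } R={ -61/128,-15/32,-7/16,-3/8,-1/4,0 } -> -123/256
step 10: add B to get RBBRRRRBRB; options L={ -1,-1/2,-31/64,-123/256 } R={ -61/128,-15/32,-7/16,-3/8,-1/4,0 } -> -245/512
step 11: add R to get RBBRRRRBRBR; options L={ -1,-1/2,-31/64,-123/256 } R={ -245/512,-61/128,-15/32,-7/16,-3/8,-1/4,0 } -> -491/1024
step 12: add B to get RBBRRRRBRBRB; options L={ -1,-1/2,-31/64,-123/256,-491/1024 } R={ -245/512,-61/128,-15/32,-7/16,-3/8,-1/4,0 } -> -981/2048
step 13: add B to get RBBRRRRBRBRBB; options L={ -1,-1/2,-31/64,-123/256,-491/1024,-981/2048 } R={ -245/512,-61/128,-15/32,-7/16,-3/8,-1/4,0 } -> -1961/4096
step 14: add B to get RBBRRRRBRBRBBB; options L={ -1,-1/2,-31/64,-123/256,-491/1024,-981/2048,-1961/4096 } R={ -245/512,-61/128,-15/32,-7/16,-3/8,-1/4,0 } -> -3921/8192
step 15: add B to get RBBRRRRBRBRBBBB; options L={ -1,-1/2,-31/64,-123/256,-491/1024,-981/2048,-1961/4096,-3921/8192 } R={ -245/512,-61/128,-15/32,-7/16,-3/8,-1/4,0 } -> -7841/16384

-7841/16384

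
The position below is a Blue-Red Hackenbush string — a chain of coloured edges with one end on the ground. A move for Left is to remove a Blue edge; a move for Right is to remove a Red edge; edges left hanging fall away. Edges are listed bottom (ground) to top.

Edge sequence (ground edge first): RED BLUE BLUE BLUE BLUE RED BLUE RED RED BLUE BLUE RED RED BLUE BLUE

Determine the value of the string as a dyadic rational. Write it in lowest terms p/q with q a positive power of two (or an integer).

Prefix values for RED BLUE BLUE BLUE BLUE RED BLUE RED RED BLUE BLUE RED RED BLUE BLUE via {L|R} + simplicity:
val(R) = { (no moves) | 0 } => -1
val(RB) = { -1 | 0 } => -1/2
val(RBB) = { -1; -1/2 | 0 } => -1/4
val(RBBB) = { -1; -1/2; -1/4 | 0 } => -1/8
val(RBBBB) = { -1; -1/2; -1/4; -1/8 | 0 } => -1/16
val(RBBBBR) = { -1; -1/2; -1/4; -1/8 | -1/16; 0 } => -3/32
val(RBBBBRB) = { -1; -1/2; -1/4; -1/8; -3/32 | -1/16; 0 } => -5/64
val(RBBBBRBR) = { -1; -1/2; -1/4; -1/8; -3/32 | -5/64; -1/16; 0 } => -11/128
val(RBBBBRBRR) = { -1; -1/2; -1/4; -1/8; -3/32 | -11/128; -5/64; -1/16; 0 } => -23/256
val(RBBBBRBRRB) = { -1; -1/2; -1/4; -1/8; -3/32; -23/256 | -11/128; -5/64; -1/16; 0 } => -45/512
val(RBBBBRBRRBB) = { -1; -1/2; -1/4; -1/8; -3/32; -23/256; -45/512 | -11/128; -5/64; -1/16; 0 } => -89/1024
val(RBBBBRBRRBBR) = { -1; -1/2; -1/4; -1/8; -3/32; -23/256; -45/512 | -89/1024; -11/128; -5/64; -1/16; 0 } => -179/2048
val(RBBBBRBRRBBRR) = { -1; -1/2; -1/4; -1/8; -3/32; -23/256; -45/512 | -179/2048; -89/1024; -11/128; -5/64; -1/16; 0 } => -359/4096
val(RBBBBRBRRBBRRB) = { -1; -1/2; -1/4; -1/8; -3/32; -23/256; -45/512; -359/4096 | -179/2048; -89/1024; -11/128; -5/64; -1/16; 0 } => -717/8192
val(RBBBBRBRRBBRRBB) = { -1; -1/2; -1/4; -1/8; -3/32; -23/256; -45/512; -359/4096; -717/8192 | -179/2048; -89/1024; -11/128; -5/64; -1/16; 0 } => -1433/16384

-1433/16384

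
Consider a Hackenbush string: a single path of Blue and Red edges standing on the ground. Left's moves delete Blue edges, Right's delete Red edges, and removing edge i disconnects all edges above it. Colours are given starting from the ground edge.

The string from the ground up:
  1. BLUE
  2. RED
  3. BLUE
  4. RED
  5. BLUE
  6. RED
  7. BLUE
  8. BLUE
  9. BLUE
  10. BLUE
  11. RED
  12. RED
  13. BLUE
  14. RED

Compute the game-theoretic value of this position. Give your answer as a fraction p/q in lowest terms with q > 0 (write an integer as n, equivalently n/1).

5605/8192

1 of 14 · B · max L 0 · min R +∞ → 1
2 of 14 · BR · max L 0 · min R 1 → 1/2
3 of 14 · BRB · max L 1/2 · min R 1 → 3/4
4 of 14 · BRBR · max L 1/2 · min R 3/4 → 5/8
5 of 14 · BRBRB · max L 5/8 · min R 3/4 → 11/16
6 of 14 · BRBRBR · max L 5/8 · min R 11/16 → 21/32
7 of 14 · BRBRBRB · max L 21/32 · min R 11/16 → 43/64
8 of 14 · BRBRBRBB · max L 43/64 · min R 11/16 → 87/128
9 of 14 · BRBRBRBBB · max L 87/128 · min R 11/16 → 175/256
10 of 14 · BRBRBRBBBB · max L 175/256 · min R 11/16 → 351/512
11 of 14 · BRBRBRBBBBR · max L 175/256 · min R 351/512 → 701/1024
12 of 14 · BRBRBRBBBBRR · max L 175/256 · min R 701/1024 → 1401/2048
13 of 14 · BRBRBRBBBBRRB · max L 1401/2048 · min R 701/1024 → 2803/4096
14 of 14 · BRBRBRBBBBRRBR · max L 1401/2048 · min R 2803/4096 → 5605/8192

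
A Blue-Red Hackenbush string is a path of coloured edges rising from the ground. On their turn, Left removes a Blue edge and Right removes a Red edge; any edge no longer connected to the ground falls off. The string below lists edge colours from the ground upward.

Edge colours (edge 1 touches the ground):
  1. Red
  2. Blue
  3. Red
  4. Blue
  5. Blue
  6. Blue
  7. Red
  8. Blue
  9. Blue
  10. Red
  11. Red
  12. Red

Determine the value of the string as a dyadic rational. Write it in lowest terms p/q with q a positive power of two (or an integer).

Build val(s[:k]) for k = 1..12, string s = Red Blue Red Blue Blue Blue Red Blue Blue Red Red Red.
val(R) = {  | 0 } — -1
val(RB) = { -1 | 0 } — -1/2
val(RBR) = { -1 | -1/2,0 } — -3/4
val(RBRB) = { -1,-3/4 | -1/2,0 } — -5/8
val(RBRBB) = { -1,-3/4,-5/8 | -1/2,0 } — -9/16
val(RBRBBB) = { -1,-3/4,-5/8,-9/16 | -1/2,0 } — -17/32
val(RBRBBBR) = { -1,-3/4,-5/8,-9/16 | -17/32,-1/2,0 } — -35/64
val(RBRBBBRB) = { -1,-3/4,-5/8,-9/16,-35/64 | -17/32,-1/2,0 } — -69/128
val(RBRBBBRBB) = { -1,-3/4,-5/8,-9/16,-35/64,-69/128 | -17/32,-1/2,0 } — -137/256
val(RBRBBBRBBR) = { -1,-3/4,-5/8,-9/16,-35/64,-69/128 | -137/256,-17/32,-1/2,0 } — -275/512
val(RBRBBBRBBRR) = { -1,-3/4,-5/8,-9/16,-35/64,-69/128 | -275/512,-137/256,-17/32,-1/2,0 } — -551/1024
val(RBRBBBRBBRRR) = { -1,-3/4,-5/8,-9/16,-35/64,-69/128 | -551/1024,-275/512,-137/256,-17/32,-1/2,0 } — -1103/2048

-1103/2048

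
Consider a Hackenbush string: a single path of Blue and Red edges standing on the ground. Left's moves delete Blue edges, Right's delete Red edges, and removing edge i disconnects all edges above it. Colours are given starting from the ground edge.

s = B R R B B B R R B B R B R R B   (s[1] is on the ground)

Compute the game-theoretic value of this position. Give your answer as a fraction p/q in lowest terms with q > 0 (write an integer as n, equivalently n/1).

B: Left { 0 }, Right { · } so simplest 1
BR: Left { 0 }, Right { 1 } so simplest 1/2
BRR: Left { 0 }, Right { 1/2 1 } so simplest 1/4
BRRB: Left { 0 1/4 }, Right { 1/2 1 } so simplest 3/8
BRRBB: Left { 0 1/4 3/8 }, Right { 1/2 1 } so simplest 7/16
BRRBBB: Left { 0 1/4 3/8 7/16 }, Right { 1/2 1 } so simplest 15/32
BRRBBBR: Left { 0 1/4 3/8 7/16 }, Right { 15/32 1/2 1 } so simplest 29/64
BRRBBBRR: Left { 0 1/4 3/8 7/16 }, Right { 29/64 15/32 1/2 1 } so simplest 57/128
BRRBBBRRB: Left { 0 1/4 3/8 7/16 57/128 }, Right { 29/64 15/32 1/2 1 } so simplest 115/256
BRRBBBRRBB: Left { 0 1/4 3/8 7/16 57/128 115/256 }, Right { 29/64 15/32 1/2 1 } so simplest 231/512
BRRBBBRRBBR: Left { 0 1/4 3/8 7/16 57/128 115/256 }, Right { 231/512 29/64 15/32 1/2 1 } so simplest 461/1024
BRRBBBRRBBRB: Left { 0 1/4 3/8 7/16 57/128 115/256 461/1024 }, Right { 231/512 29/64 15/32 1/2 1 } so simplest 923/2048
BRRBBBRRBBRBR: Left { 0 1/4 3/8 7/16 57/128 115/256 461/1024 }, Right { 923/2048 231/512 29/64 15/32 1/2 1 } so simplest 1845/4096
BRRBBBRRBBRBRR: Left { 0 1/4 3/8 7/16 57/128 115/256 461/1024 }, Right { 1845/4096 923/2048 231/512 29/64 15/32 1/2 1 } so simplest 3689/8192
BRRBBBRRBBRBRRB: Left { 0 1/4 3/8 7/16 57/128 115/256 461/1024 3689/8192 }, Right { 1845/4096 923/2048 231/512 29/64 15/32 1/2 1 } so simplest 7379/16384

7379/16384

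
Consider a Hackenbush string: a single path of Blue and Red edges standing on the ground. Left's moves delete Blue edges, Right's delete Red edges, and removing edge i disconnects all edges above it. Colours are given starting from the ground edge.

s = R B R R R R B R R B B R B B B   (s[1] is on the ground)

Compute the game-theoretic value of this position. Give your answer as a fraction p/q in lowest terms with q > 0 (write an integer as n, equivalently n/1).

-15761/16384

edge 1 of 15 (R): { · | 0 } so -1
edge 2 of 15 (B): { -1 | 0 } so -1/2
edge 3 of 15 (R): { -1 | -1/2; 0 } so -3/4
edge 4 of 15 (R): { -1 | -3/4; -1/2; 0 } so -7/8
edge 5 of 15 (R): { -1 | -7/8; -3/4; -1/2; 0 } so -15/16
edge 6 of 15 (R): { -1 | -15/16; -7/8; -3/4; -1/2; 0 } so -31/32
edge 7 of 15 (B): { -1; -31/32 | -15/16; -7/8; -3/4; -1/2; 0 } so -61/64
edge 8 of 15 (R): { -1; -31/32 | -61/64; -15/16; -7/8; -3/4; -1/2; 0 } so -123/128
edge 9 of 15 (R): { -1; -31/32 | -123/128; -61/64; -15/16; -7/8; -3/4; -1/2; 0 } so -247/256
edge 10 of 15 (B): { -1; -31/32; -247/256 | -123/128; -61/64; -15/16; -7/8; -3/4; -1/2; 0 } so -493/512
edge 11 of 15 (B): { -1; -31/32; -247/256; -493/512 | -123/128; -61/64; -15/16; -7/8; -3/4; -1/2; 0 } so -985/1024
edge 12 of 15 (R): { -1; -31/32; -247/256; -493/512 | -985/1024; -123/128; -61/64; -15/16; -7/8; -3/4; -1/2; 0 } so -1971/2048
edge 13 of 15 (B): { -1; -31/32; -247/256; -493/512; -1971/2048 | -985/1024; -123/128; -61/64; -15/16; -7/8; -3/4; -1/2; 0 } so -3941/4096
edge 14 of 15 (B): { -1; -31/32; -247/256; -493/512; -1971/2048; -3941/4096 | -985/1024; -123/128; -61/64; -15/16; -7/8; -3/4; -1/2; 0 } so -7881/8192
edge 15 of 15 (B): { -1; -31/32; -247/256; -493/512; -1971/2048; -3941/4096; -7881/8192 | -985/1024; -123/128; -61/64; -15/16; -7/8; -3/4; -1/2; 0 } so -15761/16384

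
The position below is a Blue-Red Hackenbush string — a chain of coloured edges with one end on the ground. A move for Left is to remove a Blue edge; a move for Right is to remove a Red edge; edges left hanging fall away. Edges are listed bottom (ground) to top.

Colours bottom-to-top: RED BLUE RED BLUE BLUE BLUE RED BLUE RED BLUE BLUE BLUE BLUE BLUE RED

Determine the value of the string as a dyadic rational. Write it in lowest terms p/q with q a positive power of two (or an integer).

-8835/16384

Recurse on prefixes of the 15-edge string RED BLUE RED BLUE BLUE BLUE RED BLUE RED BLUE BLUE BLUE BLUE BLUE RED:
edge 1 of 15 (RED): { ∅ | 0 } => -1
edge 2 of 15 (BLUE): { -1 | 0 } => -1/2
edge 3 of 15 (RED): { -1 | -1/2,0 } => -3/4
edge 4 of 15 (BLUE): { -1,-3/4 | -1/2,0 } => -5/8
edge 5 of 15 (BLUE): { -1,-3/4,-5/8 | -1/2,0 } => -9/16
edge 6 of 15 (BLUE): { -1,-3/4,-5/8,-9/16 | -1/2,0 } => -17/32
edge 7 of 15 (RED): { -1,-3/4,-5/8,-9/16 | -17/32,-1/2,0 } => -35/64
edge 8 of 15 (BLUE): { -1,-3/4,-5/8,-9/16,-35/64 | -17/32,-1/2,0 } => -69/128
edge 9 of 15 (RED): { -1,-3/4,-5/8,-9/16,-35/64 | -69/128,-17/32,-1/2,0 } => -139/256
edge 10 of 15 (BLUE): { -1,-3/4,-5/8,-9/16,-35/64,-139/256 | -69/128,-17/32,-1/2,0 } => -277/512
edge 11 of 15 (BLUE): { -1,-3/4,-5/8,-9/16,-35/64,-139/256,-277/512 | -69/128,-17/32,-1/2,0 } => -553/1024
edge 12 of 15 (BLUE): { -1,-3/4,-5/8,-9/16,-35/64,-139/256,-277/512,-553/1024 | -69/128,-17/32,-1/2,0 } => -1105/2048
edge 13 of 15 (BLUE): { -1,-3/4,-5/8,-9/16,-35/64,-139/256,-277/512,-553/1024,-1105/2048 | -69/128,-17/32,-1/2,0 } => -2209/4096
edge 14 of 15 (BLUE): { -1,-3/4,-5/8,-9/16,-35/64,-139/256,-277/512,-553/1024,-1105/2048,-2209/4096 | -69/128,-17/32,-1/2,0 } => -4417/8192
edge 15 of 15 (RED): { -1,-3/4,-5/8,-9/16,-35/64,-139/256,-277/512,-553/1024,-1105/2048,-2209/4096 | -4417/8192,-69/128,-17/32,-1/2,0 } => -8835/16384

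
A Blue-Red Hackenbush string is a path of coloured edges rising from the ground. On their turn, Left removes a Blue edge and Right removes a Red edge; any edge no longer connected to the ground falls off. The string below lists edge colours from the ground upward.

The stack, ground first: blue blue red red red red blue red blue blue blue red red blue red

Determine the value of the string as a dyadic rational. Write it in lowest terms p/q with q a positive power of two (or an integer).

8933/8192

1 of 15 · b · max L 0 · min R +∞ -> 1
2 of 15 · bb · max L 1 · min R +∞ -> 2
3 of 15 · bbr · max L 1 · min R 2 -> 3/2
4 of 15 · bbrr · max L 1 · min R 3/2 -> 5/4
5 of 15 · bbrrr · max L 1 · min R 5/4 -> 9/8
6 of 15 · bbrrrr · max L 1 · min R 9/8 -> 17/16
7 of 15 · bbrrrrb · max L 17/16 · min R 9/8 -> 35/32
8 of 15 · bbrrrrbr · max L 17/16 · min R 35/32 -> 69/64
9 of 15 · bbrrrrbrb · max L 69/64 · min R 35/32 -> 139/128
10 of 15 · bbrrrrbrbb · max L 139/128 · min R 35/32 -> 279/256
11 of 15 · bbrrrrbrbbb · max L 279/256 · min R 35/32 -> 559/512
12 of 15 · bbrrrrbrbbbr · max L 279/256 · min R 559/512 -> 1117/1024
13 of 15 · bbrrrrbrbbbrr · max L 279/256 · min R 1117/1024 -> 2233/2048
14 of 15 · bbrrrrbrbbbrrb · max L 2233/2048 · min R 1117/1024 -> 4467/4096
15 of 15 · bbrrrrbrbbbrrbr · max L 2233/2048 · min R 4467/4096 -> 8933/8192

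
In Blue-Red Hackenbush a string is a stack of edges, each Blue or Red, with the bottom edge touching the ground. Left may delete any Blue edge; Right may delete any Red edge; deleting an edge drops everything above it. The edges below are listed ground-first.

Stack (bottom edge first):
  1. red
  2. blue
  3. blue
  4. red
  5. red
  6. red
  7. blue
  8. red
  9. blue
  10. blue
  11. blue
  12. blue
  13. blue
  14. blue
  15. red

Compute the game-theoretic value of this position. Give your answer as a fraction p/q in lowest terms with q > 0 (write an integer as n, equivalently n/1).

-7427/16384

1 of 15 · r · max L −∞ · min R 0 so -1
2 of 15 · rb · max L -1 · min R 0 so -1/2
3 of 15 · rbb · max L -1/2 · min R 0 so -1/4
4 of 15 · rbbr · max L -1/2 · min R -1/4 so -3/8
5 of 15 · rbbrr · max L -1/2 · min R -3/8 so -7/16
6 of 15 · rbbrrr · max L -1/2 · min R -7/16 so -15/32
7 of 15 · rbbrrrb · max L -15/32 · min R -7/16 so -29/64
8 of 15 · rbbrrrbr · max L -15/32 · min R -29/64 so -59/128
9 of 15 · rbbrrrbrb · max L -59/128 · min R -29/64 so -117/256
10 of 15 · rbbrrrbrbb · max L -117/256 · min R -29/64 so -233/512
11 of 15 · rbbrrrbrbbb · max L -233/512 · min R -29/64 so -465/1024
12 of 15 · rbbrrrbrbbbb · max L -465/1024 · min R -29/64 so -929/2048
13 of 15 · rbbrrrbrbbbbb · max L -929/2048 · min R -29/64 so -1857/4096
14 of 15 · rbbrrrbrbbbbbb · max L -1857/4096 · min R -29/64 so -3713/8192
15 of 15 · rbbrrrbrbbbbbbr · max L -1857/4096 · min R -3713/8192 so -7427/16384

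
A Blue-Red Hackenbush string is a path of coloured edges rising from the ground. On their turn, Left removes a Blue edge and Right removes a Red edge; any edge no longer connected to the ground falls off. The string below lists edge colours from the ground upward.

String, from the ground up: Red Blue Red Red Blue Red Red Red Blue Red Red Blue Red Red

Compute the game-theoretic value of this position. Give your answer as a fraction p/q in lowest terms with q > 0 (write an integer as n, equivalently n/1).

1 of 14 · R · max L −∞ · min R 0 → -1
2 of 14 · RB · max L -1 · min R 0 → -1/2
3 of 14 · RBR · max L -1 · min R -1/2 → -3/4
4 of 14 · RBRR · max L -1 · min R -3/4 → -7/8
5 of 14 · RBRRB · max L -7/8 · min R -3/4 → -13/16
6 of 14 · RBRRBR · max L -7/8 · min R -13/16 → -27/32
7 of 14 · RBRRBRR · max L -7/8 · min R -27/32 → -55/64
8 of 14 · RBRRBRRR · max L -7/8 · min R -55/64 → -111/128
9 of 14 · RBRRBRRRB · max L -111/128 · min R -55/64 → -221/256
10 of 14 · RBRRBRRRBR · max L -111/128 · min R -221/256 → -443/512
11 of 14 · RBRRBRRRBRR · max L -111/128 · min R -443/512 → -887/1024
12 of 14 · RBRRBRRRBRRB · max L -887/1024 · min R -443/512 → -1773/2048
13 of 14 · RBRRBRRRBRRBR · max L -887/1024 · min R -1773/2048 → -3547/4096
14 of 14 · RBRRBRRRBRRBRR · max L -887/1024 · min R -3547/4096 → -7095/8192

-7095/8192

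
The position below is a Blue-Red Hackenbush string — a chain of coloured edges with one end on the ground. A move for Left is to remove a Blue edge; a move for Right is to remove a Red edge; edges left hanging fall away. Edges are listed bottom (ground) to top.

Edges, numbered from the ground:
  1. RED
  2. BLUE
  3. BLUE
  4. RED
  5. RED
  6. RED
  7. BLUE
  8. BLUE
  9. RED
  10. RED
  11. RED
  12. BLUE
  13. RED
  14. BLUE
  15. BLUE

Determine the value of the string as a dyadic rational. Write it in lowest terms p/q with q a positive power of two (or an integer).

G(R) = { ∅ | 0 } -> -1
G(RB) = { -1 | 0 } -> -1/2
G(RBB) = { -1, -1/2 | 0 } -> -1/4
G(RBBR) = { -1, -1/2 | -1/4, 0 } -> -3/8
G(RBBRR) = { -1, -1/2 | -3/8, -1/4, 0 } -> -7/16
G(RBBRRR) = { -1, -1/2 | -7/16, -3/8, -1/4, 0 } -> -15/32
G(RBBRRRB) = { -1, -1/2, -15/32 | -7/16, -3/8, -1/4, 0 } -> -29/64
G(RBBRRRBB) = { -1, -1/2, -15/32, -29/64 | -7/16, -3/8, -1/4, 0 } -> -57/128
G(RBBRRRBBR) = { -1, -1/2, -15/32, -29/64 | -57/128, -7/16, -3/8, -1/4, 0 } -> -115/256
G(RBBRRRBBRR) = { -1, -1/2, -15/32, -29/64 | -115/256, -57/128, -7/16, -3/8, -1/4, 0 } -> -231/512
G(RBBRRRBBRRR) = { -1, -1/2, -15/32, -29/64 | -231/512, -115/256, -57/128, -7/16, -3/8, -1/4, 0 } -> -463/1024
G(RBBRRRBBRRRB) = { -1, -1/2, -15/32, -29/64, -463/1024 | -231/512, -115/256, -57/128, -7/16, -3/8, -1/4, 0 } -> -925/2048
G(RBBRRRBBRRRBR) = { -1, -1/2, -15/32, -29/64, -463/1024 | -925/2048, -231/512, -115/256, -57/128, -7/16, -3/8, -1/4, 0 } -> -1851/4096
G(RBBRRRBBRRRBRB) = { -1, -1/2, -15/32, -29/64, -463/1024, -1851/4096 | -925/2048, -231/512, -115/256, -57/128, -7/16, -3/8, -1/4, 0 } -> -3701/8192
G(RBBRRRBBRRRBRBB) = { -1, -1/2, -15/32, -29/64, -463/1024, -1851/4096, -3701/8192 | -925/2048, -231/512, -115/256, -57/128, -7/16, -3/8, -1/4, 0 } -> -7401/16384

-7401/16384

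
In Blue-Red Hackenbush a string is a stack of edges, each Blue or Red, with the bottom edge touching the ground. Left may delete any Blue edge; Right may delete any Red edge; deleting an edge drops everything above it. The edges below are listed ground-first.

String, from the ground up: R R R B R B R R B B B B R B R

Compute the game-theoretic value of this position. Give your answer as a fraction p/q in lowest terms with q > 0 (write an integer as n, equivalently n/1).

-11019/4096

Prefix values for R R R B R B R R B B B B R B R via {L|R} + simplicity:
G(R) = { ∅ | 0 } — -1
G(RR) = { ∅ | -1,0 } — -2
G(RRR) = { ∅ | -2,-1,0 } — -3
G(RRRB) = { -3 | -2,-1,0 } — -5/2
G(RRRBR) = { -3 | -5/2,-2,-1,0 } — -11/4
G(RRRBRB) = { -3,-11/4 | -5/2,-2,-1,0 } — -21/8
G(RRRBRBR) = { -3,-11/4 | -21/8,-5/2,-2,-1,0 } — -43/16
G(RRRBRBRR) = { -3,-11/4 | -43/16,-21/8,-5/2,-2,-1,0 } — -87/32
G(RRRBRBRRB) = { -3,-11/4,-87/32 | -43/16,-21/8,-5/2,-2,-1,0 } — -173/64
G(RRRBRBRRBB) = { -3,-11/4,-87/32,-173/64 | -43/16,-21/8,-5/2,-2,-1,0 } — -345/128
G(RRRBRBRRBBB) = { -3,-11/4,-87/32,-173/64,-345/128 | -43/16,-21/8,-5/2,-2,-1,0 } — -689/256
G(RRRBRBRRBBBB) = { -3,-11/4,-87/32,-173/64,-345/128,-689/256 | -43/16,-21/8,-5/2,-2,-1,0 } — -1377/512
G(RRRBRBRRBBBBR) = { -3,-11/4,-87/32,-173/64,-345/128,-689/256 | -1377/512,-43/16,-21/8,-5/2,-2,-1,0 } — -2755/1024
G(RRRBRBRRBBBBRB) = { -3,-11/4,-87/32,-173/64,-345/128,-689/256,-2755/1024 | -1377/512,-43/16,-21/8,-5/2,-2,-1,0 } — -5509/2048
G(RRRBRBRRBBBBRBR) = { -3,-11/4,-87/32,-173/64,-345/128,-689/256,-2755/1024 | -5509/2048,-1377/512,-43/16,-21/8,-5/2,-2,-1,0 } — -11019/4096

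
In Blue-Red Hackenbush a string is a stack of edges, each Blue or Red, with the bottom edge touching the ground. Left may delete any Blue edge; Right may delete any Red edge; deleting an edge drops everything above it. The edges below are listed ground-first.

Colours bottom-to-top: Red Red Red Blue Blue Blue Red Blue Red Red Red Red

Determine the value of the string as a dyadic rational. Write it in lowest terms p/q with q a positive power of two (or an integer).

-1119/512

Prefix values for Red Red Red Blue Blue Blue Red Blue Red Red Red Red via {L|R} + simplicity:
step 1: add Red to get R; options L={ ∅ } R={ 0 } so -1
step 2: add Red to get RR; options L={ ∅ } R={ -1; 0 } so -2
step 3: add Red to get RRR; options L={ ∅ } R={ -2; -1; 0 } so -3
step 4: add Blue to get RRRB; options L={ -3 } R={ -2; -1; 0 } so -5/2
step 5: add Blue to get RRRBB; options L={ -3; -5/2 } R={ -2; -1; 0 } so -9/4
step 6: add Blue to get RRRBBB; options L={ -3; -5/2; -9/4 } R={ -2; -1; 0 } so -17/8
step 7: add Red to get RRRBBBR; options L={ -3; -5/2; -9/4 } R={ -17/8; -2; -1; 0 } so -35/16
step 8: add Blue to get RRRBBBRB; options L={ -3; -5/2; -9/4; -35/16 } R={ -17/8; -2; -1; 0 } so -69/32
step 9: add Red to get RRRBBBRBR; options L={ -3; -5/2; -9/4; -35/16 } R={ -69/32; -17/8; -2; -1; 0 } so -139/64
step 10: add Red to get RRRBBBRBRR; options L={ -3; -5/2; -9/4; -35/16 } R={ -139/64; -69/32; -17/8; -2; -1; 0 } so -279/128
step 11: add Red to get RRRBBBRBRRR; options L={ -3; -5/2; -9/4; -35/16 } R={ -279/128; -139/64; -69/32; -17/8; -2; -1; 0 } so -559/256
step 12: add Red to get RRRBBBRBRRRR; options L={ -3; -5/2; -9/4; -35/16 } R={ -559/256; -279/128; -139/64; -69/32; -17/8; -2; -1; 0 } so -1119/512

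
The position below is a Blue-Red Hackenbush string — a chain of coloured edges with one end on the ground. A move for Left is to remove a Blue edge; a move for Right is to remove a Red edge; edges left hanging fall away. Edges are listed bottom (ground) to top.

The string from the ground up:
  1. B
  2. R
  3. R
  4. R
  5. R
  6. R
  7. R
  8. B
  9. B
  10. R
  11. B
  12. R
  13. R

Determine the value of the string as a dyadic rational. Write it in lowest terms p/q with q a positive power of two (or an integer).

105/4096

edge 1 of 13 (B): { 0 | ∅ } ⇒ 1
edge 2 of 13 (R): { 0 | 1 } ⇒ 1/2
edge 3 of 13 (R): { 0 | 1/2 1 } ⇒ 1/4
edge 4 of 13 (R): { 0 | 1/4 1/2 1 } ⇒ 1/8
edge 5 of 13 (R): { 0 | 1/8 1/4 1/2 1 } ⇒ 1/16
edge 6 of 13 (R): { 0 | 1/16 1/8 1/4 1/2 1 } ⇒ 1/32
edge 7 of 13 (R): { 0 | 1/32 1/16 1/8 1/4 1/2 1 } ⇒ 1/64
edge 8 of 13 (B): { 0 1/64 | 1/32 1/16 1/8 1/4 1/2 1 } ⇒ 3/128
edge 9 of 13 (B): { 0 1/64 3/128 | 1/32 1/16 1/8 1/4 1/2 1 } ⇒ 7/256
edge 10 of 13 (R): { 0 1/64 3/128 | 7/256 1/32 1/16 1/8 1/4 1/2 1 } ⇒ 13/512
edge 11 of 13 (B): { 0 1/64 3/128 13/512 | 7/256 1/32 1/16 1/8 1/4 1/2 1 } ⇒ 27/1024
edge 12 of 13 (R): { 0 1/64 3/128 13/512 | 27/1024 7/256 1/32 1/16 1/8 1/4 1/2 1 } ⇒ 53/2048
edge 13 of 13 (R): { 0 1/64 3/128 13/512 | 53/2048 27/1024 7/256 1/32 1/16 1/8 1/4 1/2 1 } ⇒ 105/4096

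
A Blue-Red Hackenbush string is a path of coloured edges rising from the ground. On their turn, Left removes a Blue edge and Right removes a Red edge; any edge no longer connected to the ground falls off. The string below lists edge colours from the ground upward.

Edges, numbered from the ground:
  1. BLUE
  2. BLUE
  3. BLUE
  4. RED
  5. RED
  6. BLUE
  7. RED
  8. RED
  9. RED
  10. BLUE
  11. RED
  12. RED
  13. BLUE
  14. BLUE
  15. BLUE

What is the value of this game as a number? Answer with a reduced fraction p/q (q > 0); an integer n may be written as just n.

9295/4096

edge 1 of 15 (BLUE): { 0 | ∅ } ⇒ 1
edge 2 of 15 (BLUE): { 0; 1 | ∅ } ⇒ 2
edge 3 of 15 (BLUE): { 0; 1; 2 | ∅ } ⇒ 3
edge 4 of 15 (RED): { 0; 1; 2 | 3 } ⇒ 5/2
edge 5 of 15 (RED): { 0; 1; 2 | 5/2; 3 } ⇒ 9/4
edge 6 of 15 (BLUE): { 0; 1; 2; 9/4 | 5/2; 3 } ⇒ 19/8
edge 7 of 15 (RED): { 0; 1; 2; 9/4 | 19/8; 5/2; 3 } ⇒ 37/16
edge 8 of 15 (RED): { 0; 1; 2; 9/4 | 37/16; 19/8; 5/2; 3 } ⇒ 73/32
edge 9 of 15 (RED): { 0; 1; 2; 9/4 | 73/32; 37/16; 19/8; 5/2; 3 } ⇒ 145/64
edge 10 of 15 (BLUE): { 0; 1; 2; 9/4; 145/64 | 73/32; 37/16; 19/8; 5/2; 3 } ⇒ 291/128
edge 11 of 15 (RED): { 0; 1; 2; 9/4; 145/64 | 291/128; 73/32; 37/16; 19/8; 5/2; 3 } ⇒ 581/256
edge 12 of 15 (RED): { 0; 1; 2; 9/4; 145/64 | 581/256; 291/128; 73/32; 37/16; 19/8; 5/2; 3 } ⇒ 1161/512
edge 13 of 15 (BLUE): { 0; 1; 2; 9/4; 145/64; 1161/512 | 581/256; 291/128; 73/32; 37/16; 19/8; 5/2; 3 } ⇒ 2323/1024
edge 14 of 15 (BLUE): { 0; 1; 2; 9/4; 145/64; 1161/512; 2323/1024 | 581/256; 291/128; 73/32; 37/16; 19/8; 5/2; 3 } ⇒ 4647/2048
edge 15 of 15 (BLUE): { 0; 1; 2; 9/4; 145/64; 1161/512; 2323/1024; 4647/2048 | 581/256; 291/128; 73/32; 37/16; 19/8; 5/2; 3 } ⇒ 9295/4096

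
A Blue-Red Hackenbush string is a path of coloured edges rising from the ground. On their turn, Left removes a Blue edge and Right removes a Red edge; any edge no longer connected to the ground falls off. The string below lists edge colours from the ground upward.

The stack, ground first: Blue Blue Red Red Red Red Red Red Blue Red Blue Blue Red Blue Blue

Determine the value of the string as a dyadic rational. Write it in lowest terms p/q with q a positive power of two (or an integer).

Recurse on prefixes of the 15-edge string Blue Blue Red Red Red Red Red Red Blue Red Blue Blue Red Blue Blue:
step 1: add Blue to get B; options L={ 0 } R={ none } => 1
step 2: add Blue to get BB; options L={ 0 1 } R={ none } => 2
step 3: add Red to get BBR; options L={ 0 1 } R={ 2 } => 3/2
step 4: add Red to get BBRR; options L={ 0 1 } R={ 3/2 2 } => 5/4
step 5: add Red to get BBRRR; options L={ 0 1 } R={ 5/4 3/2 2 } => 9/8
step 6: add Red to get BBRRRR; options L={ 0 1 } R={ 9/8 5/4 3/2 2 } => 17/16
step 7: add Red to get BBRRRRR; options L={ 0 1 } R={ 17/16 9/8 5/4 3/2 2 } => 33/32
step 8: add Red to get BBRRRRRR; options L={ 0 1 } R={ 33/32 17/16 9/8 5/4 3/2 2 } => 65/64
step 9: add Blue to get BBRRRRRRB; options L={ 0 1 65/64 } R={ 33/32 17/16 9/8 5/4 3/2 2 } => 131/128
step 10: add Red to get BBRRRRRRBR; options L={ 0 1 65/64 } R={ 131/128 33/32 17/16 9/8 5/4 3/2 2 } => 261/256
step 11: add Blue to get BBRRRRRRBRB; options L={ 0 1 65/64 261/256 } R={ 131/128 33/32 17/16 9/8 5/4 3/2 2 } => 523/512
step 12: add Blue to get BBRRRRRRBRBB; options L={ 0 1 65/64 261/256 523/512 } R={ 131/128 33/32 17/16 9/8 5/4 3/2 2 } => 1047/1024
step 13: add Red to get BBRRRRRRBRBBR; options L={ 0 1 65/64 261/256 523/512 } R={ 1047/1024 131/128 33/32 17/16 9/8 5/4 3/2 2 } => 2093/2048
step 14: add Blue to get BBRRRRRRBRBBRB; options L={ 0 1 65/64 261/256 523/512 2093/2048 } R={ 1047/1024 131/128 33/32 17/16 9/8 5/4 3/2 2 } => 4187/4096
step 15: add Blue to get BBRRRRRRBRBBRBB; options L={ 0 1 65/64 261/256 523/512 2093/2048 4187/4096 } R={ 1047/1024 131/128 33/32 17/16 9/8 5/4 3/2 2 } => 8375/8192

8375/8192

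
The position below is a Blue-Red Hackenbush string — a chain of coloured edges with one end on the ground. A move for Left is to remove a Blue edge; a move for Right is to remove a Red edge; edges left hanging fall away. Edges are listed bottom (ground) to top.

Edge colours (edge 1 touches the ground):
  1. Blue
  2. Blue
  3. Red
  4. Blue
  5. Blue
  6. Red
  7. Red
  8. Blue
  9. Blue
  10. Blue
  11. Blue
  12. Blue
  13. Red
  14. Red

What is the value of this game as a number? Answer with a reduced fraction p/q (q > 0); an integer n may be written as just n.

7417/4096

G(B) = { 0 |  } gives 1
G(BB) = { 0 1 |  } gives 2
G(BBR) = { 0 1 | 2 } gives 3/2
G(BBRB) = { 0 1 3/2 | 2 } gives 7/4
G(BBRBB) = { 0 1 3/2 7/4 | 2 } gives 15/8
G(BBRBBR) = { 0 1 3/2 7/4 | 15/8 2 } gives 29/16
G(BBRBBRR) = { 0 1 3/2 7/4 | 29/16 15/8 2 } gives 57/32
G(BBRBBRRB) = { 0 1 3/2 7/4 57/32 | 29/16 15/8 2 } gives 115/64
G(BBRBBRRBB) = { 0 1 3/2 7/4 57/32 115/64 | 29/16 15/8 2 } gives 231/128
G(BBRBBRRBBB) = { 0 1 3/2 7/4 57/32 115/64 231/128 | 29/16 15/8 2 } gives 463/256
G(BBRBBRRBBBB) = { 0 1 3/2 7/4 57/32 115/64 231/128 463/256 | 29/16 15/8 2 } gives 927/512
G(BBRBBRRBBBBB) = { 0 1 3/2 7/4 57/32 115/64 231/128 463/256 927/512 | 29/16 15/8 2 } gives 1855/1024
G(BBRBBRRBBBBBR) = { 0 1 3/2 7/4 57/32 115/64 231/128 463/256 927/512 | 1855/1024 29/16 15/8 2 } gives 3709/2048
G(BBRBBRRBBBBBRR) = { 0 1 3/2 7/4 57/32 115/64 231/128 463/256 927/512 | 3709/2048 1855/1024 29/16 15/8 2 } gives 7417/4096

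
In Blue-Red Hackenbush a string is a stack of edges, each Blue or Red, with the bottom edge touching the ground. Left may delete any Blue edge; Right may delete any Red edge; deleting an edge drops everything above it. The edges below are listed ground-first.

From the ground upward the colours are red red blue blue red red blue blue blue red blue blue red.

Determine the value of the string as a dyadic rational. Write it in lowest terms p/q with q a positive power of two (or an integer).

-2835/2048

g_1 [r]  L=[·]  R=[0]  => -1
g_2 [rr]  L=[·]  R=[-1; 0]  => -2
g_3 [rrb]  L=[-2]  R=[-1; 0]  => -3/2
g_4 [rrbb]  L=[-2; -3/2]  R=[-1; 0]  => -5/4
g_5 [rrbbr]  L=[-2; -3/2]  R=[-5/4; -1; 0]  => -11/8
g_6 [rrbbrr]  L=[-2; -3/2]  R=[-11/8; -5/4; -1; 0]  => -23/16
g_7 [rrbbrrb]  L=[-2; -3/2; -23/16]  R=[-11/8; -5/4; -1; 0]  => -45/32
g_8 [rrbbrrbb]  L=[-2; -3/2; -23/16; -45/32]  R=[-11/8; -5/4; -1; 0]  => -89/64
g_9 [rrbbrrbbb]  L=[-2; -3/2; -23/16; -45/32; -89/64]  R=[-11/8; -5/4; -1; 0]  => -177/128
g_10 [rrbbrrbbbr]  L=[-2; -3/2; -23/16; -45/32; -89/64]  R=[-177/128; -11/8; -5/4; -1; 0]  => -355/256
g_11 [rrbbrrbbbrb]  L=[-2; -3/2; -23/16; -45/32; -89/64; -355/256]  R=[-177/128; -11/8; -5/4; -1; 0]  => -709/512
g_12 [rrbbrrbbbrbb]  L=[-2; -3/2; -23/16; -45/32; -89/64; -355/256; -709/512]  R=[-177/128; -11/8; -5/4; -1; 0]  => -1417/1024
g_13 [rrbbrrbbbrbbr]  L=[-2; -3/2; -23/16; -45/32; -89/64; -355/256; -709/512]  R=[-1417/1024; -177/128; -11/8; -5/4; -1; 0]  => -2835/2048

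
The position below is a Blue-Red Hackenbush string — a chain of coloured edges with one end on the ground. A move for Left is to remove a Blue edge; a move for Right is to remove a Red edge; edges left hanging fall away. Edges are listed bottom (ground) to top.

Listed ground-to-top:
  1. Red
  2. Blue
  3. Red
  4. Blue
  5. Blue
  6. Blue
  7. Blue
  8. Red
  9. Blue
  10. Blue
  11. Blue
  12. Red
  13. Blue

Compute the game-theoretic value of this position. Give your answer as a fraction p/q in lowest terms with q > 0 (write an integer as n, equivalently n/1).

Prefix values for Red Blue Red Blue Blue Blue Blue Red Blue Blue Blue Red Blue via {L|R} + simplicity:
edge 1 of 13 (Red): { — | 0 } = -1
edge 2 of 13 (Blue): { -1 | 0 } = -1/2
edge 3 of 13 (Red): { -1 | -1/2, 0 } = -3/4
edge 4 of 13 (Blue): { -1, -3/4 | -1/2, 0 } = -5/8
edge 5 of 13 (Blue): { -1, -3/4, -5/8 | -1/2, 0 } = -9/16
edge 6 of 13 (Blue): { -1, -3/4, -5/8, -9/16 | -1/2, 0 } = -17/32
edge 7 of 13 (Blue): { -1, -3/4, -5/8, -9/16, -17/32 | -1/2, 0 } = -33/64
edge 8 of 13 (Red): { -1, -3/4, -5/8, -9/16, -17/32 | -33/64, -1/2, 0 } = -67/128
edge 9 of 13 (Blue): { -1, -3/4, -5/8, -9/16, -17/32, -67/128 | -33/64, -1/2, 0 } = -133/256
edge 10 of 13 (Blue): { -1, -3/4, -5/8, -9/16, -17/32, -67/128, -133/256 | -33/64, -1/2, 0 } = -265/512
edge 11 of 13 (Blue): { -1, -3/4, -5/8, -9/16, -17/32, -67/128, -133/256, -265/512 | -33/64, -1/2, 0 } = -529/1024
edge 12 of 13 (Red): { -1, -3/4, -5/8, -9/16, -17/32, -67/128, -133/256, -265/512 | -529/1024, -33/64, -1/2, 0 } = -1059/2048
edge 13 of 13 (Blue): { -1, -3/4, -5/8, -9/16, -17/32, -67/128, -133/256, -265/512, -1059/2048 | -529/1024, -33/64, -1/2, 0 } = -2117/4096

-2117/4096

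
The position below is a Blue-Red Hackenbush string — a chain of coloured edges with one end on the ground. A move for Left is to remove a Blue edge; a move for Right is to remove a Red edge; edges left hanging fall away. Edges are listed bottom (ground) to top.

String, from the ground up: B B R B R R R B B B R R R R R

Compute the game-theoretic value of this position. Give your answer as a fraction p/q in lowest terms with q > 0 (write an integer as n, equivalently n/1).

12737/8192

Prefix values for B B R B R R R B B B R R R R R via {L|R} + simplicity:
edge 1 of 15 (B): { 0 | · } => 1
edge 2 of 15 (B): { 0; 1 | · } => 2
edge 3 of 15 (R): { 0; 1 | 2 } => 3/2
edge 4 of 15 (B): { 0; 1; 3/2 | 2 } => 7/4
edge 5 of 15 (R): { 0; 1; 3/2 | 7/4; 2 } => 13/8
edge 6 of 15 (R): { 0; 1; 3/2 | 13/8; 7/4; 2 } => 25/16
edge 7 of 15 (R): { 0; 1; 3/2 | 25/16; 13/8; 7/4; 2 } => 49/32
edge 8 of 15 (B): { 0; 1; 3/2; 49/32 | 25/16; 13/8; 7/4; 2 } => 99/64
edge 9 of 15 (B): { 0; 1; 3/2; 49/32; 99/64 | 25/16; 13/8; 7/4; 2 } => 199/128
edge 10 of 15 (B): { 0; 1; 3/2; 49/32; 99/64; 199/128 | 25/16; 13/8; 7/4; 2 } => 399/256
edge 11 of 15 (R): { 0; 1; 3/2; 49/32; 99/64; 199/128 | 399/256; 25/16; 13/8; 7/4; 2 } => 797/512
edge 12 of 15 (R): { 0; 1; 3/2; 49/32; 99/64; 199/128 | 797/512; 399/256; 25/16; 13/8; 7/4; 2 } => 1593/1024
edge 13 of 15 (R): { 0; 1; 3/2; 49/32; 99/64; 199/128 | 1593/1024; 797/512; 399/256; 25/16; 13/8; 7/4; 2 } => 3185/2048
edge 14 of 15 (R): { 0; 1; 3/2; 49/32; 99/64; 199/128 | 3185/2048; 1593/1024; 797/512; 399/256; 25/16; 13/8; 7/4; 2 } => 6369/4096
edge 15 of 15 (R): { 0; 1; 3/2; 49/32; 99/64; 199/128 | 6369/4096; 3185/2048; 1593/1024; 797/512; 399/256; 25/16; 13/8; 7/4; 2 } => 12737/8192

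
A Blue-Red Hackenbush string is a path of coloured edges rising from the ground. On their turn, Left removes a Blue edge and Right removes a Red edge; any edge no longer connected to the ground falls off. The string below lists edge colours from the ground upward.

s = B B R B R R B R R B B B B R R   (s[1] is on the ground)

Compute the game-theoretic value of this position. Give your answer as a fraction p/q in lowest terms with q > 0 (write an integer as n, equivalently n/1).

12921/8192

g(B) = { 0 | ∅ } ⇒ 1
g(BB) = { 0; 1 | ∅ } ⇒ 2
g(BBR) = { 0; 1 | 2 } ⇒ 3/2
g(BBRB) = { 0; 1; 3/2 | 2 } ⇒ 7/4
g(BBRBR) = { 0; 1; 3/2 | 7/4; 2 } ⇒ 13/8
g(BBRBRR) = { 0; 1; 3/2 | 13/8; 7/4; 2 } ⇒ 25/16
g(BBRBRRB) = { 0; 1; 3/2; 25/16 | 13/8; 7/4; 2 } ⇒ 51/32
g(BBRBRRBR) = { 0; 1; 3/2; 25/16 | 51/32; 13/8; 7/4; 2 } ⇒ 101/64
g(BBRBRRBRR) = { 0; 1; 3/2; 25/16 | 101/64; 51/32; 13/8; 7/4; 2 } ⇒ 201/128
g(BBRBRRBRRB) = { 0; 1; 3/2; 25/16; 201/128 | 101/64; 51/32; 13/8; 7/4; 2 } ⇒ 403/256
g(BBRBRRBRRBB) = { 0; 1; 3/2; 25/16; 201/128; 403/256 | 101/64; 51/32; 13/8; 7/4; 2 } ⇒ 807/512
g(BBRBRRBRRBBB) = { 0; 1; 3/2; 25/16; 201/128; 403/256; 807/512 | 101/64; 51/32; 13/8; 7/4; 2 } ⇒ 1615/1024
g(BBRBRRBRRBBBB) = { 0; 1; 3/2; 25/16; 201/128; 403/256; 807/512; 1615/1024 | 101/64; 51/32; 13/8; 7/4; 2 } ⇒ 3231/2048
g(BBRBRRBRRBBBBR) = { 0; 1; 3/2; 25/16; 201/128; 403/256; 807/512; 1615/1024 | 3231/2048; 101/64; 51/32; 13/8; 7/4; 2 } ⇒ 6461/4096
g(BBRBRRBRRBBBBRR) = { 0; 1; 3/2; 25/16; 201/128; 403/256; 807/512; 1615/1024 | 6461/4096; 3231/2048; 101/64; 51/32; 13/8; 7/4; 2 } ⇒ 12921/8192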